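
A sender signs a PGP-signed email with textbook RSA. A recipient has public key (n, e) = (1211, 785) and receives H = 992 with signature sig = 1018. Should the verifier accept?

accept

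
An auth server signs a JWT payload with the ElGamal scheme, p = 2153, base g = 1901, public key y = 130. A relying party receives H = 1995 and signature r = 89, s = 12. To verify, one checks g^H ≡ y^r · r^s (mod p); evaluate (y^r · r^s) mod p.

614

130^89 mod 2153 = 1189
89^12 mod 2153 = 1192
y^r · r^s ≡ 1189·1192 = 1417288 ≡ 614 (mod 2153)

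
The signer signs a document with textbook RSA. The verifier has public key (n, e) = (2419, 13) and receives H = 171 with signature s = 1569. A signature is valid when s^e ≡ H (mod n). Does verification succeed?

s^2 ≡ 1569^2 = 2461761 ≡ 1638
s^4 ≡ 1638^2 = 2683044 ≡ 373
s^8 ≡ 373^2 = 139129 ≡ 1246
13 = 8 + 4 + 1, so s^13 ≡ 1246·373·1569 ≡ 171 (mod 2419)
s^13 mod 2419 = 171 matches H.

passes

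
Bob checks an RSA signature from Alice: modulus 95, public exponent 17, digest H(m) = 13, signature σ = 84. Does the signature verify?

does not verify

σ^2 ≡ 84^2 = 7056 ≡ 26
σ^4 ≡ 26^2 = 676 ≡ 11
σ^8 ≡ 11^2 = 121 ≡ 26
σ^16 ≡ 26^2 = 676 ≡ 11
17 = 16 + 1, so σ^17 ≡ 11·84 ≡ 69 (mod 95)
The recovered value 69 does not match the digest 13.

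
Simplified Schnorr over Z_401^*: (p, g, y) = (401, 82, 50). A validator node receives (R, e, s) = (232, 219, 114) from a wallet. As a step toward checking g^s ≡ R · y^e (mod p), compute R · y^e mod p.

50^2 = 2500 ≡ 94
50^4 ≡ 94^2 = 8836 ≡ 14
50^8 ≡ 14^2 = 196
50^16 ≡ 196^2 = 38416 ≡ 321
50^32 ≡ 321^2 = 103041 ≡ 385
50^64 ≡ 385^2 = 148225 ≡ 256
50^128 ≡ 256^2 = 65536 ≡ 173
219 = 128 + 64 + 16 + 8 + 2 + 1, so 50^219 ≡ 173·256·321·196·94·50 ≡ 138 (mod 401)
R · y^e ≡ 232·138 = 32016 ≡ 337 (mod 401)

337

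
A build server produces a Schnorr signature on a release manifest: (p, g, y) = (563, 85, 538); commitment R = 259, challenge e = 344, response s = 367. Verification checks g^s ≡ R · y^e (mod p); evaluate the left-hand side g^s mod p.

85^2 = 7225 ≡ 469
85^4 ≡ 469^2 = 219961 ≡ 391
85^8 ≡ 391^2 = 152881 ≡ 308
85^16 ≡ 308^2 = 94864 ≡ 280
85^32 ≡ 280^2 = 78400 ≡ 143
85^64 ≡ 143^2 = 20449 ≡ 181
85^128 ≡ 181^2 = 32761 ≡ 107
85^256 ≡ 107^2 = 11449 ≡ 189
367 = 256 + 64 + 32 + 8 + 4 + 2 + 1, so 85^367 ≡ 189·181·143·308·391·469·85 ≡ 464 (mod 563)

464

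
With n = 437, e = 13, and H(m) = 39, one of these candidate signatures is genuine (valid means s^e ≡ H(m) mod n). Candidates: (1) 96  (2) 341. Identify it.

1

Candidate 1: Squares mod 437: 96^1≡96, 96^2≡39, 96^4≡210, 96^8≡400; 13 = 8 + 4 + 1, so 96^13 ≡ 400·210·96 ≡ 39 (mod 437)
  → matches H(m) = 39
Candidate 2: Squares mod 437: 341^1≡341, 341^2≡39, 341^4≡210, 341^8≡400; 13 = 8 + 4 + 1, so 341^13 ≡ 400·210·341 ≡ 398 (mod 437)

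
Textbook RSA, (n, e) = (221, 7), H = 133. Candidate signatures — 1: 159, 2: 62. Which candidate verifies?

1

Candidate 1: Squares mod 221: 159^1≡159, 159^2≡87, 159^4≡55; 7 = 4 + 2 + 1, so 159^7 ≡ 55·87·159 ≡ 133 (mod 221)
  → matches H = 133
Candidate 2: Squares mod 221: 62^1≡62, 62^2≡87, 62^4≡55; 7 = 4 + 2 + 1, so 62^7 ≡ 55·87·62 ≡ 88 (mod 221)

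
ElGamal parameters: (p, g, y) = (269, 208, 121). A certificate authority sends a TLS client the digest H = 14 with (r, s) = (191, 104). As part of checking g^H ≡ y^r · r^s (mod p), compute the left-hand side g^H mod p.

81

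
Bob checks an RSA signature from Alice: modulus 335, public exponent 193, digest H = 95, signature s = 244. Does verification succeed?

Squares mod 335: s^1≡244, s^2≡241, s^4≡126, s^8≡131, s^16≡76, s^32≡81, s^64≡196, s^128≡226
193 = 128 + 64 + 1, so s^193 ≡ 226·196·244 ≡ 119 (mod 335)
s^193 mod 335 = 119, but H = 95.

fails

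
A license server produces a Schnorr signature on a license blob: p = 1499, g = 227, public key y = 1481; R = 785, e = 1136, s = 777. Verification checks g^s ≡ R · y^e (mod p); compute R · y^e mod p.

1481^2 = 2193361 ≡ 324
1481^4 ≡ 324^2 = 104976 ≡ 46
1481^8 ≡ 46^2 = 2116 ≡ 617
1481^16 ≡ 617^2 = 380689 ≡ 1442
1481^32 ≡ 1442^2 = 2079364 ≡ 251
1481^64 ≡ 251^2 = 63001 ≡ 43
1481^128 ≡ 43^2 = 1849 ≡ 350
1481^256 ≡ 350^2 = 122500 ≡ 1081
1481^512 ≡ 1081^2 = 1168561 ≡ 840
1481^1024 ≡ 840^2 = 705600 ≡ 1070
1136 = 1024 + 64 + 32 + 16, so 1481^1136 ≡ 1070·43·251·1442 ≡ 1293 (mod 1499)
R · y^e ≡ 785·1293 = 1015005 ≡ 182 (mod 1499)

182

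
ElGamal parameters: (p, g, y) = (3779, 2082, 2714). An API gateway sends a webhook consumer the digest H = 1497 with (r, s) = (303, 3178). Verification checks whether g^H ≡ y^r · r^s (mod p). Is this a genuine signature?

forged

Left side g^H mod p:
2082^2 = 4334724 ≡ 211
2082^4 ≡ 211^2 = 44521 ≡ 2952
2082^8 ≡ 2952^2 = 8714304 ≡ 3709
2082^16 ≡ 3709^2 = 13756681 ≡ 1121
2082^32 ≡ 1121^2 = 1256641 ≡ 2013
2082^64 ≡ 2013^2 = 4052169 ≡ 1081
2082^128 ≡ 1081^2 = 1168561 ≡ 850
2082^256 ≡ 850^2 = 722500 ≡ 711
2082^512 ≡ 711^2 = 505521 ≡ 2914
2082^1024 ≡ 2914^2 = 8491396 ≡ 3762
1497 = 1024 + 256 + 128 + 64 + 16 + 8 + 1, so 2082^1497 ≡ 3762·711·850·1081·1121·3709·2082 ≡ 78 (mod 3779)
Right side y^r · r^s mod p:
2714^2 = 7365796 ≡ 525
2714^4 ≡ 525^2 = 275625 ≡ 3537
2714^8 ≡ 3537^2 = 12510369 ≡ 1879
2714^16 ≡ 1879^2 = 3530641 ≡ 1055
2714^32 ≡ 1055^2 = 1113025 ≡ 1999
2714^64 ≡ 1999^2 = 3996001 ≡ 1598
2714^128 ≡ 1598^2 = 2553604 ≡ 2779
2714^256 ≡ 2779^2 = 7722841 ≡ 2344
303 = 256 + 32 + 8 + 4 + 2 + 1, so 2714^303 ≡ 2344·1999·1879·3537·525·2714 ≡ 2235 (mod 3779)
303^2 = 91809 ≡ 1113
303^4 ≡ 1113^2 = 1238769 ≡ 3036
303^8 ≡ 3036^2 = 9217296 ≡ 315
303^16 ≡ 315^2 = 99225 ≡ 971
303^32 ≡ 971^2 = 942841 ≡ 1870
303^64 ≡ 1870^2 = 3496900 ≡ 1325
303^128 ≡ 1325^2 = 1755625 ≡ 2169
303^256 ≡ 2169^2 = 4704561 ≡ 3485
303^512 ≡ 3485^2 = 12145225 ≡ 3298
303^1024 ≡ 3298^2 = 10876804 ≡ 842
303^2048 ≡ 842^2 = 708964 ≡ 2291
3178 = 2048 + 1024 + 64 + 32 + 8 + 2, so 303^3178 ≡ 2291·842·1325·1870·315·1113 ≡ 121 (mod 3779)
2235·121 = 270435 ≡ 2126 (mod 3779)
78 ≠ 2126, so verification fails.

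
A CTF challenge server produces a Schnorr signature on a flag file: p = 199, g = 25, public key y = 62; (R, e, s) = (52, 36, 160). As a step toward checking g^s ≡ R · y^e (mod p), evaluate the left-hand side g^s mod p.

132

25^2 = 625 ≡ 28
25^4 ≡ 28^2 = 784 ≡ 187
25^8 ≡ 187^2 = 34969 ≡ 144
25^16 ≡ 144^2 = 20736 ≡ 40
25^32 ≡ 40^2 = 1600 ≡ 8
25^64 ≡ 8^2 = 64
25^128 ≡ 64^2 = 4096 ≡ 116
160 = 128 + 32, so 25^160 ≡ 116·8 ≡ 132 (mod 199)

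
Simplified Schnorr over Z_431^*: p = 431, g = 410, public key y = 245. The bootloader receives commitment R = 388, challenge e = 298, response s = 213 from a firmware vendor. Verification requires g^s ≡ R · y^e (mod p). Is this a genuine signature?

g^s mod p:
410^2 = 168100 ≡ 10
410^4 ≡ 10^2 = 100
410^8 ≡ 100^2 = 10000 ≡ 87
410^16 ≡ 87^2 = 7569 ≡ 242
410^32 ≡ 242^2 = 58564 ≡ 379
410^64 ≡ 379^2 = 143641 ≡ 118
410^128 ≡ 118^2 = 13924 ≡ 132
213 = 128 + 64 + 16 + 4 + 1, so 410^213 ≡ 132·118·242·100·410 ≡ 388 (mod 431)
R · y^e mod p:
245^2 = 60025 ≡ 116
245^4 ≡ 116^2 = 13456 ≡ 95
245^8 ≡ 95^2 = 9025 ≡ 405
245^16 ≡ 405^2 = 164025 ≡ 245
245^32 ≡ 245^2 = 60025 ≡ 116
245^64 ≡ 116^2 = 13456 ≡ 95
245^128 ≡ 95^2 = 9025 ≡ 405
245^256 ≡ 405^2 = 164025 ≡ 245
298 = 256 + 32 + 8 + 2, so 245^298 ≡ 245·116·405·116 ≡ 405 (mod 431)
388·405 = 157140 ≡ 256 (mod 431)
388 ≠ 256; the check fails.

forged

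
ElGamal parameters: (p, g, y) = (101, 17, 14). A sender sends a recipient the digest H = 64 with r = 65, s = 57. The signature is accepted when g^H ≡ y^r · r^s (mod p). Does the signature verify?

does not verify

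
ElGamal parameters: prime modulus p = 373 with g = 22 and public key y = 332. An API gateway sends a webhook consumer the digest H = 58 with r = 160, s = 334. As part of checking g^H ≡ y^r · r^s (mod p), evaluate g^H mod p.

342

22^2 = 484 ≡ 111
22^4 ≡ 111^2 = 12321 ≡ 12
22^8 ≡ 12^2 = 144
22^16 ≡ 144^2 = 20736 ≡ 221
22^32 ≡ 221^2 = 48841 ≡ 351
58 = 32 + 16 + 8 + 2, so 22^58 ≡ 351·221·144·111 ≡ 342 (mod 373)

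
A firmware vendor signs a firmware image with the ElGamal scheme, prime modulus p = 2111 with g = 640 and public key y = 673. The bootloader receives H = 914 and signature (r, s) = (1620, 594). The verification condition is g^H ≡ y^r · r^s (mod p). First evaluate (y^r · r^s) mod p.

673^1620 mod 2111 = 2041
1620^594 mod 2111 = 837
y^r · r^s ≡ 2041·837 = 1708317 ≡ 518 (mod 2111)

518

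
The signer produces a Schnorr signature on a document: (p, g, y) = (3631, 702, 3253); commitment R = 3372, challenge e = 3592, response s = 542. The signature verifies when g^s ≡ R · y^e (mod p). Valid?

no

g^s mod p:
702^2 = 492804 ≡ 2619
702^4 ≡ 2619^2 = 6859161 ≡ 202
702^8 ≡ 202^2 = 40804 ≡ 863
702^16 ≡ 863^2 = 744769 ≡ 414
702^32 ≡ 414^2 = 171396 ≡ 739
702^64 ≡ 739^2 = 546121 ≡ 1471
702^128 ≡ 1471^2 = 2163841 ≡ 3396
702^256 ≡ 3396^2 = 11532816 ≡ 760
702^512 ≡ 760^2 = 577600 ≡ 271
542 = 512 + 16 + 8 + 4 + 2, so 702^542 ≡ 271·414·863·202·2619 ≡ 3286 (mod 3631)
R · y^e mod p:
3253^2 = 10582009 ≡ 1275
3253^4 ≡ 1275^2 = 1625625 ≡ 2568
3253^8 ≡ 2568^2 = 6594624 ≡ 728
3253^16 ≡ 728^2 = 529984 ≡ 3489
3253^32 ≡ 3489^2 = 12173121 ≡ 2009
3253^64 ≡ 2009^2 = 4036081 ≡ 2040
3253^128 ≡ 2040^2 = 4161600 ≡ 474
3253^256 ≡ 474^2 = 224676 ≡ 3185
3253^512 ≡ 3185^2 = 10144225 ≡ 2842
3253^1024 ≡ 2842^2 = 8076964 ≡ 1620
3253^2048 ≡ 1620^2 = 2624400 ≡ 2818
3592 = 2048 + 1024 + 512 + 8, so 3253^3592 ≡ 2818·1620·2842·728 ≡ 748 (mod 3631)
3372·748 = 2522256 ≡ 2342 (mod 3631)
3286 ≠ 2342; the check fails.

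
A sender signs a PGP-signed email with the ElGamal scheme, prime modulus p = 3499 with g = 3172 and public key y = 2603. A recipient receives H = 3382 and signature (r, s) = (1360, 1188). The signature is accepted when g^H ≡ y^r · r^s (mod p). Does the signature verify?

Left side g^H mod p:
Squares mod 3499: 3172^1≡3172, 3172^2≡1959, 3172^4≡2777, 3172^8≡3432, 3172^16≡990, 3172^32≡380, 3172^64≡941, 3172^128≡234, 3172^256≡2271, 3172^512≡3414, 3172^1024≡227, 3172^2048≡2543
3382 = 2048 + 1024 + 256 + 32 + 16 + 4 + 2, so 3172^3382 ≡ 2543·227·2271·380·990·2777·1959 ≡ 1074 (mod 3499)
Right side y^r · r^s mod p:
Squares mod 3499: 2603^1≡2603, 2603^2≡1545, 2603^4≡707, 2603^8≡2991, 2603^16≡2637, 2603^32≡1256, 2603^64≡2986, 2603^128≡744, 2603^256≡694, 2603^512≡2273, 2603^1024≡2005
1360 = 1024 + 256 + 64 + 16, so 2603^1360 ≡ 2005·694·2986·2637 ≡ 245 (mod 3499)
Squares mod 3499: 1360^1≡1360, 1360^2≡2128, 1360^4≡678, 1360^8≡1315, 1360^16≡719, 1360^32≡2608, 1360^64≡3107, 1360^128≡3207, 1360^256≡1288, 1360^512≡418, 1360^1024≡3273
1188 = 1024 + 128 + 32 + 4, so 1360^1188 ≡ 3273·3207·2608·678 ≡ 847 (mod 3499)
245·847 = 207515 ≡ 1074 (mod 3499)
1074 ≡ 1074 (mod 3499), so the signature is genuine.

verifies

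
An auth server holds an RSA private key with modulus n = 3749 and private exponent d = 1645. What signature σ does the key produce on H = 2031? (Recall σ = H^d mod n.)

H^2 ≡ 2031^2 = 4124961 ≡ 1061
H^4 ≡ 1061^2 = 1125721 ≡ 1021
H^8 ≡ 1021^2 = 1042441 ≡ 219
H^16 ≡ 219^2 = 47961 ≡ 2973
H^32 ≡ 2973^2 = 8838729 ≡ 2336
H^64 ≡ 2336^2 = 5456896 ≡ 2101
H^128 ≡ 2101^2 = 4414201 ≡ 1628
H^256 ≡ 1628^2 = 2650384 ≡ 3590
H^512 ≡ 3590^2 = 12888100 ≡ 2787
H^1024 ≡ 2787^2 = 7767369 ≡ 3190
1645 = 1024 + 512 + 64 + 32 + 8 + 4 + 1, so H^1645 ≡ 3190·2787·2101·2336·219·1021·2031 ≡ 2756 (mod 3749)

2756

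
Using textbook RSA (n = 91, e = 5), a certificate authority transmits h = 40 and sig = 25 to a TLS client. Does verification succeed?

sig^2 ≡ 25^2 = 625 ≡ 79
sig^4 ≡ 79^2 = 6241 ≡ 53
5 = 4 + 1, so sig^5 ≡ 53·25 ≡ 51 (mod 91)
51 ≠ 40, so verification fails.

fails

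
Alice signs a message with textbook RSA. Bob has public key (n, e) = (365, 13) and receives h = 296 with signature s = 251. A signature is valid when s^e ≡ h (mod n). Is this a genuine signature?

genuine

Squares mod 365: s^1≡251, s^2≡221, s^4≡296, s^8≡16
13 = 8 + 4 + 1, so s^13 ≡ 16·296·251 ≡ 296 (mod 365)
296 = h, so the signature checks out.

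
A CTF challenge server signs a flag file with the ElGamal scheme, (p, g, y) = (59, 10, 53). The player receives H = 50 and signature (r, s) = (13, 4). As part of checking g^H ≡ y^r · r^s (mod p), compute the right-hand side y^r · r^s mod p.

53^2 = 2809 ≡ 36
53^4 ≡ 36^2 = 1296 ≡ 57
53^8 ≡ 57^2 = 3249 ≡ 4
13 = 8 + 4 + 1, so 53^13 ≡ 4·57·53 ≡ 48 (mod 59)
13^2 = 169 ≡ 51
13^4 ≡ 51^2 = 2601 ≡ 5
y^r · r^s ≡ 48·5 = 240 ≡ 4 (mod 59)

4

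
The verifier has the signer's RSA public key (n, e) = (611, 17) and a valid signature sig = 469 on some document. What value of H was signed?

sig^2 ≡ 469^2 = 219961 ≡ 1
sig^4 ≡ 1^2 = 1
sig^8 ≡ 1^2 = 1
sig^16 ≡ 1^2 = 1
17 = 16 + 1, so sig^17 ≡ 1·469 ≡ 469 (mod 611)

469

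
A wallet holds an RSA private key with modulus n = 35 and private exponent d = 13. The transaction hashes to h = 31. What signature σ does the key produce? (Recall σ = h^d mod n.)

31

h^2 ≡ 31^2 = 961 ≡ 16
h^4 ≡ 16^2 = 256 ≡ 11
h^8 ≡ 11^2 = 121 ≡ 16
13 = 8 + 4 + 1, so h^13 ≡ 16·11·31 ≡ 31 (mod 35)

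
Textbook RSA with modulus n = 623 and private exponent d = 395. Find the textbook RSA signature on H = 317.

340

H^2 ≡ 317^2 = 100489 ≡ 186
H^4 ≡ 186^2 = 34596 ≡ 331
H^8 ≡ 331^2 = 109561 ≡ 536
H^16 ≡ 536^2 = 287296 ≡ 93
H^32 ≡ 93^2 = 8649 ≡ 550
H^64 ≡ 550^2 = 302500 ≡ 345
H^128 ≡ 345^2 = 119025 ≡ 32
H^256 ≡ 32^2 = 1024 ≡ 401
395 = 256 + 128 + 8 + 2 + 1, so H^395 ≡ 401·32·536·186·317 ≡ 340 (mod 623)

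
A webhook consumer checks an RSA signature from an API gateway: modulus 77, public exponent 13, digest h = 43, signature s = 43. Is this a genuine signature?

s^13 mod 77 = 43
Since 43 equals the digest 43, verification succeeds.

genuine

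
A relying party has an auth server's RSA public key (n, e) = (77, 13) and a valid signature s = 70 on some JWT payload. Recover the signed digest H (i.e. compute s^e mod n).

42

Squares mod 77: s^1≡70, s^2≡49, s^4≡14, s^8≡42
13 = 8 + 4 + 1, so s^13 ≡ 42·14·70 ≡ 42 (mod 77)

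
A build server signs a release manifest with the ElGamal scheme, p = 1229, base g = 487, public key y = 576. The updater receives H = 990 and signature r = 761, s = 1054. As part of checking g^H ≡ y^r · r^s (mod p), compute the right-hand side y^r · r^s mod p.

1061

576^2 = 331776 ≡ 1175
576^4 ≡ 1175^2 = 1380625 ≡ 458
576^8 ≡ 458^2 = 209764 ≡ 834
576^16 ≡ 834^2 = 695556 ≡ 1171
576^32 ≡ 1171^2 = 1371241 ≡ 906
576^64 ≡ 906^2 = 820836 ≡ 1093
576^128 ≡ 1093^2 = 1194649 ≡ 61
576^256 ≡ 61^2 = 3721 ≡ 34
576^512 ≡ 34^2 = 1156
761 = 512 + 128 + 64 + 32 + 16 + 8 + 1, so 576^761 ≡ 1156·61·1093·906·1171·834·576 ≡ 63 (mod 1229)
761^2 = 579121 ≡ 262
761^4 ≡ 262^2 = 68644 ≡ 1049
761^8 ≡ 1049^2 = 1100401 ≡ 446
761^16 ≡ 446^2 = 198916 ≡ 1047
761^32 ≡ 1047^2 = 1096209 ≡ 1170
761^64 ≡ 1170^2 = 1368900 ≡ 1023
761^128 ≡ 1023^2 = 1046529 ≡ 650
761^256 ≡ 650^2 = 422500 ≡ 953
761^512 ≡ 953^2 = 908209 ≡ 1207
761^1024 ≡ 1207^2 = 1456849 ≡ 484
1054 = 1024 + 16 + 8 + 4 + 2, so 761^1054 ≡ 484·1047·446·1049·262 ≡ 407 (mod 1229)
y^r · r^s ≡ 63·407 = 25641 ≡ 1061 (mod 1229)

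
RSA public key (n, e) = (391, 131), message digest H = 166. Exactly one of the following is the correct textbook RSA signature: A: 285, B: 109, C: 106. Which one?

C

Candidate A: 285^131 mod 391 = 225
Candidate B: 109^131 mod 391 = 88
Candidate C: 106^131 mod 391 = 166
  → matches H = 166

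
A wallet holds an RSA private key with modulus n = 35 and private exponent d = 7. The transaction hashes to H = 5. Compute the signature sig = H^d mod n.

5

Squares mod 35: H^1≡5, H^2≡25, H^4≡30
7 = 4 + 2 + 1, so H^7 ≡ 30·25·5 ≡ 5 (mod 35)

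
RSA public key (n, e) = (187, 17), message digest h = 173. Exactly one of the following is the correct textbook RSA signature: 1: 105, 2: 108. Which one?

1

Candidate 1: Squares mod 187: 105^1≡105, 105^2≡179, 105^4≡64, 105^8≡169, 105^16≡137; 17 = 16 + 1, so 105^17 ≡ 137·105 ≡ 173 (mod 187)
  → matches h = 173
Candidate 2: Squares mod 187: 108^1≡108, 108^2≡70, 108^4≡38, 108^8≡135, 108^16≡86; 17 = 16 + 1, so 108^17 ≡ 86·108 ≡ 125 (mod 187)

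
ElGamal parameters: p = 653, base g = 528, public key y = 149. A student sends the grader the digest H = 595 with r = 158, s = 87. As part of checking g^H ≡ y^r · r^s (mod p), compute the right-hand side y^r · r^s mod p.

Squares mod 653: 149^1≡149, 149^2≡652, 149^4≡1, 149^8≡1, 149^16≡1, 149^32≡1, 149^64≡1, 149^128≡1
158 = 128 + 16 + 8 + 4 + 2, so 149^158 ≡ 1·1·1·1·652 ≡ 652 (mod 653)
Squares mod 653: 158^1≡158, 158^2≡150, 158^4≡298, 158^8≡649, 158^16≡16, 158^32≡256, 158^64≡236
87 = 64 + 16 + 4 + 2 + 1, so 158^87 ≡ 236·16·298·150·158 ≡ 607 (mod 653)
y^r · r^s ≡ 652·607 = 395764 ≡ 46 (mod 653)

46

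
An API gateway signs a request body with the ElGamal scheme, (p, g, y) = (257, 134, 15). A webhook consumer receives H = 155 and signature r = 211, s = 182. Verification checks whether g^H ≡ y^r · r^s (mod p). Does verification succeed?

fails

Left side g^H mod p:
134^2 = 17956 ≡ 223
134^4 ≡ 223^2 = 49729 ≡ 128
134^8 ≡ 128^2 = 16384 ≡ 193
134^16 ≡ 193^2 = 37249 ≡ 241
134^32 ≡ 241^2 = 58081 ≡ 256
134^64 ≡ 256^2 = 65536 ≡ 1
134^128 ≡ 1^2 = 1
155 = 128 + 16 + 8 + 2 + 1, so 134^155 ≡ 1·241·193·223·134 ≡ 234 (mod 257)
Right side y^r · r^s mod p:
15^2 = 225
15^4 ≡ 225^2 = 50625 ≡ 253
15^8 ≡ 253^2 = 64009 ≡ 16
15^16 ≡ 16^2 = 256
15^32 ≡ 256^2 = 65536 ≡ 1
15^64 ≡ 1^2 = 1
15^128 ≡ 1^2 = 1
211 = 128 + 64 + 16 + 2 + 1, so 15^211 ≡ 1·1·256·225·15 ≡ 223 (mod 257)
211^2 = 44521 ≡ 60
211^4 ≡ 60^2 = 3600 ≡ 2
211^8 ≡ 2^2 = 4
211^16 ≡ 4^2 = 16
211^32 ≡ 16^2 = 256
211^64 ≡ 256^2 = 65536 ≡ 1
211^128 ≡ 1^2 = 1
182 = 128 + 32 + 16 + 4 + 2, so 211^182 ≡ 1·256·16·2·60 ≡ 136 (mod 257)
223·136 = 30328 ≡ 2 (mod 257)
234 ≠ 2, so verification fails.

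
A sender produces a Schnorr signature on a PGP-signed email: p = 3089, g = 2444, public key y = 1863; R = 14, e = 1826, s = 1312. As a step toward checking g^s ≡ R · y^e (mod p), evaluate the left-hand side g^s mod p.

2444^1312 mod 3089 = 787

787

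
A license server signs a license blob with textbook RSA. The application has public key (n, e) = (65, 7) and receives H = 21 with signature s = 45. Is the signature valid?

invalid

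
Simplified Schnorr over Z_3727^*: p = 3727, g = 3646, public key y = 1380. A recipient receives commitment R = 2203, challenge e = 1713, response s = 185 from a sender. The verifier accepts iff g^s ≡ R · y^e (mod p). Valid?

g^s mod p:
Squares mod 3727: 3646^1≡3646, 3646^2≡2834, 3646^4≡3598, 3646^8≡1733, 3646^16≡3054, 3646^32≡1962, 3646^64≡3180, 3646^128≡1049
185 = 128 + 32 + 16 + 8 + 1, so 3646^185 ≡ 1049·1962·3054·1733·3646 ≡ 2281 (mod 3727)
R · y^e mod p:
Squares mod 3727: 1380^1≡1380, 1380^2≡3630, 1380^4≡1955, 1380^8≡1850, 1380^16≡1114, 1380^32≡3632, 1380^64≡1571, 1380^128≡767, 1380^256≡3150, 1380^512≡1226, 1380^1024≡1095
1713 = 1024 + 512 + 128 + 32 + 16 + 1, so 1380^1713 ≡ 1095·1226·767·3632·1114·1380 ≡ 3556 (mod 3727)
2203·3556 = 7833868 ≡ 3441 (mod 3727)
2281 ≠ 3441; the check fails.

no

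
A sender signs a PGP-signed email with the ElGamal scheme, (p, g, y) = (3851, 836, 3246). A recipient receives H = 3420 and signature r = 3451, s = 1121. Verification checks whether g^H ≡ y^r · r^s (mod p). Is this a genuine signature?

genuine

Left side g^H mod p:
836^2 = 698896 ≡ 1865
836^4 ≡ 1865^2 = 3478225 ≡ 772
836^8 ≡ 772^2 = 595984 ≡ 2930
836^16 ≡ 2930^2 = 8584900 ≡ 1021
836^32 ≡ 1021^2 = 1042441 ≡ 2671
836^64 ≡ 2671^2 = 7134241 ≡ 2189
836^128 ≡ 2189^2 = 4791721 ≡ 1077
836^256 ≡ 1077^2 = 1159929 ≡ 778
836^512 ≡ 778^2 = 605284 ≡ 677
836^1024 ≡ 677^2 = 458329 ≡ 60
836^2048 ≡ 60^2 = 3600
3420 = 2048 + 1024 + 256 + 64 + 16 + 8 + 4, so 836^3420 ≡ 3600·60·778·2189·1021·2930·772 ≡ 3104 (mod 3851)
Right side y^r · r^s mod p:
3246^2 = 10536516 ≡ 180
3246^4 ≡ 180^2 = 32400 ≡ 1592
3246^8 ≡ 1592^2 = 2534464 ≡ 506
3246^16 ≡ 506^2 = 256036 ≡ 1870
3246^32 ≡ 1870^2 = 3496900 ≡ 192
3246^64 ≡ 192^2 = 36864 ≡ 2205
3246^128 ≡ 2205^2 = 4862025 ≡ 2063
3246^256 ≡ 2063^2 = 4255969 ≡ 614
3246^512 ≡ 614^2 = 376996 ≡ 3449
3246^1024 ≡ 3449^2 = 11895601 ≡ 3713
3246^2048 ≡ 3713^2 = 13786369 ≡ 3640
3451 = 2048 + 1024 + 256 + 64 + 32 + 16 + 8 + 2 + 1, so 3246^3451 ≡ 3640·3713·614·2205·192·1870·506·180·3246 ≡ 2345 (mod 3851)
3451^2 = 11909401 ≡ 2109
3451^4 ≡ 2109^2 = 4447881 ≡ 3827
3451^8 ≡ 3827^2 = 14645929 ≡ 576
3451^16 ≡ 576^2 = 331776 ≡ 590
3451^32 ≡ 590^2 = 348100 ≡ 1510
3451^64 ≡ 1510^2 = 2280100 ≡ 308
3451^128 ≡ 308^2 = 94864 ≡ 2440
3451^256 ≡ 2440^2 = 5953600 ≡ 3805
3451^512 ≡ 3805^2 = 14478025 ≡ 2116
3451^1024 ≡ 2116^2 = 4477456 ≡ 2594
1121 = 1024 + 64 + 32 + 1, so 3451^1121 ≡ 2594·308·1510·3451 ≡ 3583 (mod 3851)
2345·3583 = 8402135 ≡ 3104 (mod 3851)
3104 ≡ 3104 (mod 3851), so the signature is genuine.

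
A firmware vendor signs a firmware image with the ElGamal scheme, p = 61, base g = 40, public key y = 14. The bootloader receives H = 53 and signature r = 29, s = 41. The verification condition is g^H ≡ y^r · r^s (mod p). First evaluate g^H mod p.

Squares mod 61: 40^1≡40, 40^2≡14, 40^4≡13, 40^8≡47, 40^16≡13, 40^32≡47
53 = 32 + 16 + 4 + 1, so 40^53 ≡ 47·13·13·40 ≡ 32 (mod 61)

32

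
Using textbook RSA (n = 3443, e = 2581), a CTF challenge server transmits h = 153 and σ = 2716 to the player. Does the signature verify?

Squares mod 3443: σ^1≡2716, σ^2≡1750, σ^4≡1673, σ^8≡3213, σ^16≡1255, σ^32≡1574, σ^64≡1959, σ^128≡2179, σ^256≡144, σ^512≡78, σ^1024≡2641, σ^2048≡2806
2581 = 2048 + 512 + 16 + 4 + 1, so σ^2581 ≡ 2806·78·1255·1673·2716 ≡ 153 (mod 3443)
Since 153 equals the digest 153, verification succeeds.

verifies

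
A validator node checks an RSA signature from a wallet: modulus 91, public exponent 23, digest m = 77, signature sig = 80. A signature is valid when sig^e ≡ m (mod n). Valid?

no

sig^2 ≡ 80^2 = 6400 ≡ 30
sig^4 ≡ 30^2 = 900 ≡ 81
sig^8 ≡ 81^2 = 6561 ≡ 9
sig^16 ≡ 9^2 = 81
23 = 16 + 4 + 2 + 1, so sig^23 ≡ 81·81·30·80 ≡ 33 (mod 91)
33 ≠ 77, so verification fails.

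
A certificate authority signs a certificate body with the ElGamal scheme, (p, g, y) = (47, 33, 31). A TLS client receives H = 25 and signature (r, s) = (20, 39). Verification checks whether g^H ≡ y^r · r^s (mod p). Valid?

Left side g^H mod p:
33^2 = 1089 ≡ 8
33^4 ≡ 8^2 = 64 ≡ 17
33^8 ≡ 17^2 = 289 ≡ 7
33^16 ≡ 7^2 = 49 ≡ 2
25 = 16 + 8 + 1, so 33^25 ≡ 2·7·33 ≡ 39 (mod 47)
Right side y^r · r^s mod p:
31^2 = 961 ≡ 21
31^4 ≡ 21^2 = 441 ≡ 18
31^8 ≡ 18^2 = 324 ≡ 42
31^16 ≡ 42^2 = 1764 ≡ 25
20 = 16 + 4, so 31^20 ≡ 25·18 ≡ 27 (mod 47)
20^2 = 400 ≡ 24
20^4 ≡ 24^2 = 576 ≡ 12
20^8 ≡ 12^2 = 144 ≡ 3
20^16 ≡ 3^2 = 9
20^32 ≡ 9^2 = 81 ≡ 34
39 = 32 + 4 + 2 + 1, so 20^39 ≡ 34·12·24·20 ≡ 38 (mod 47)
27·38 = 1026 ≡ 39 (mod 47)
39 ≡ 39 (mod 47), so the signature is genuine.

yes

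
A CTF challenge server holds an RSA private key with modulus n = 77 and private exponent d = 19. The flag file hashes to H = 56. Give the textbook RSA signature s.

H^2 ≡ 56^2 = 3136 ≡ 56
H^4 ≡ 56^2 = 3136 ≡ 56
H^8 ≡ 56^2 = 3136 ≡ 56
H^16 ≡ 56^2 = 3136 ≡ 56
19 = 16 + 2 + 1, so H^19 ≡ 56·56·56 ≡ 56 (mod 77)

56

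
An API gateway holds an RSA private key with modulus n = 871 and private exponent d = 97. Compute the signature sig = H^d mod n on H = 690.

Squares mod 871: H^1≡690, H^2≡534, H^4≡339, H^8≡820, H^16≡859, H^32≡144, H^64≡703
97 = 64 + 32 + 1, so H^97 ≡ 703·144·690 ≡ 235 (mod 871)

235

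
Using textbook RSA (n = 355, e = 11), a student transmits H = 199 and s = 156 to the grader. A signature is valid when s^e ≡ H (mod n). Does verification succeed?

fails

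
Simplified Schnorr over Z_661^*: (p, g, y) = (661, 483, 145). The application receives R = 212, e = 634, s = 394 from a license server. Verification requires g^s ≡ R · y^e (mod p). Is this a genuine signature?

forged

g^s mod p:
483^2 = 233289 ≡ 617
483^4 ≡ 617^2 = 380689 ≡ 614
483^8 ≡ 614^2 = 376996 ≡ 226
483^16 ≡ 226^2 = 51076 ≡ 179
483^32 ≡ 179^2 = 32041 ≡ 313
483^64 ≡ 313^2 = 97969 ≡ 141
483^128 ≡ 141^2 = 19881 ≡ 51
483^256 ≡ 51^2 = 2601 ≡ 618
394 = 256 + 128 + 8 + 2, so 483^394 ≡ 618·51·226·617 ≡ 141 (mod 661)
R · y^e mod p:
145^2 = 21025 ≡ 534
145^4 ≡ 534^2 = 285156 ≡ 265
145^8 ≡ 265^2 = 70225 ≡ 159
145^16 ≡ 159^2 = 25281 ≡ 163
145^32 ≡ 163^2 = 26569 ≡ 129
145^64 ≡ 129^2 = 16641 ≡ 116
145^128 ≡ 116^2 = 13456 ≡ 236
145^256 ≡ 236^2 = 55696 ≡ 172
145^512 ≡ 172^2 = 29584 ≡ 500
634 = 512 + 64 + 32 + 16 + 8 + 2, so 145^634 ≡ 500·116·129·163·159·534 ≡ 313 (mod 661)
212·313 = 66356 ≡ 256 (mod 661)
141 ≠ 256; the check fails.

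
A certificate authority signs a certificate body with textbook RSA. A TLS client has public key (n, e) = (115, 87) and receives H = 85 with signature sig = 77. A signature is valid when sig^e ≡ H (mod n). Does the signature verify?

does not verify

sig^2 ≡ 77^2 = 5929 ≡ 64
sig^4 ≡ 64^2 = 4096 ≡ 71
sig^8 ≡ 71^2 = 5041 ≡ 96
sig^16 ≡ 96^2 = 9216 ≡ 16
sig^32 ≡ 16^2 = 256 ≡ 26
sig^64 ≡ 26^2 = 676 ≡ 101
87 = 64 + 16 + 4 + 2 + 1, so sig^87 ≡ 101·16·71·64·77 ≡ 3 (mod 115)
3 ≠ 85, so verification fails.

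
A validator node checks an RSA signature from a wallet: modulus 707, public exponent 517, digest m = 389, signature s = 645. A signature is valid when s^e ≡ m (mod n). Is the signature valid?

Squares mod 707: s^1≡645, s^2≡309, s^4≡36, s^8≡589, s^16≡491, s^32≡701, s^64≡36, s^128≡589, s^256≡491, s^512≡701
517 = 512 + 4 + 1, so s^517 ≡ 701·36·645 ≡ 666 (mod 707)
s^517 mod 707 = 666, but m = 389.

invalid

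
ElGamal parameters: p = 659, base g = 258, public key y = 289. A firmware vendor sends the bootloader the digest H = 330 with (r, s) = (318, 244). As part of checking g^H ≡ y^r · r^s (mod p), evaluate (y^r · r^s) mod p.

258

289^2 = 83521 ≡ 487
289^4 ≡ 487^2 = 237169 ≡ 588
289^8 ≡ 588^2 = 345744 ≡ 428
289^16 ≡ 428^2 = 183184 ≡ 641
289^32 ≡ 641^2 = 410881 ≡ 324
289^64 ≡ 324^2 = 104976 ≡ 195
289^128 ≡ 195^2 = 38025 ≡ 462
289^256 ≡ 462^2 = 213444 ≡ 587
318 = 256 + 32 + 16 + 8 + 4 + 2, so 289^318 ≡ 587·324·641·428·588·487 ≡ 5 (mod 659)
318^2 = 101124 ≡ 297
318^4 ≡ 297^2 = 88209 ≡ 562
318^8 ≡ 562^2 = 315844 ≡ 183
318^16 ≡ 183^2 = 33489 ≡ 539
318^32 ≡ 539^2 = 290521 ≡ 561
318^64 ≡ 561^2 = 314721 ≡ 378
318^128 ≡ 378^2 = 142884 ≡ 540
244 = 128 + 64 + 32 + 16 + 4, so 318^244 ≡ 540·378·561·539·562 ≡ 447 (mod 659)
y^r · r^s ≡ 5·447 = 2235 ≡ 258 (mod 659)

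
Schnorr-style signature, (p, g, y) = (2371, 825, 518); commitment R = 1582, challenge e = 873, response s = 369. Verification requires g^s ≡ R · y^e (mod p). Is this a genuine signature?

forged

g^s mod p:
Squares mod 2371: 825^1≡825, 825^2≡148, 825^4≡565, 825^8≡1511, 825^16≡2219, 825^32≡1765, 825^64≡2102, 825^128≡1231, 825^256≡292
369 = 256 + 64 + 32 + 16 + 1, so 825^369 ≡ 292·2102·1765·2219·825 ≡ 48 (mod 2371)
R · y^e mod p:
Squares mod 2371: 518^1≡518, 518^2≡401, 518^4≡1944, 518^8≡2133, 518^16≡2111, 518^32≡1212, 518^64≡1295, 518^128≡728, 518^256≡1251, 518^512≡141
873 = 512 + 256 + 64 + 32 + 8 + 1, so 518^873 ≡ 141·1251·1295·1212·2133·518 ≡ 2335 (mod 2371)
1582·2335 = 3693970 ≡ 2323 (mod 2371)
48 ≠ 2323; the check fails.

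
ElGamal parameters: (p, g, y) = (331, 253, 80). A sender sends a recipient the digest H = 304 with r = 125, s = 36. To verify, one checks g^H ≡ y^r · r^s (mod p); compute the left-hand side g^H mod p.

253^304 mod 331 = 105

105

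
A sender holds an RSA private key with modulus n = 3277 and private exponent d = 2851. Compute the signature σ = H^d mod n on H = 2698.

3162

H^2851 mod 3277 = 3162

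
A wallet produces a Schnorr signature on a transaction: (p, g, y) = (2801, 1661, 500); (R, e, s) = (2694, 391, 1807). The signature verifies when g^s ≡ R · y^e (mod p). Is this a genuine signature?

forged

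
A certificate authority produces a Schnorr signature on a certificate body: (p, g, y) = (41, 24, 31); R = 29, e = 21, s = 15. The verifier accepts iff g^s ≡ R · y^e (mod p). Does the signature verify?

g^s mod p:
24^2 = 576 ≡ 2
24^4 ≡ 2^2 = 4
24^8 ≡ 4^2 = 16
15 = 8 + 4 + 2 + 1, so 24^15 ≡ 16·4·2·24 ≡ 38 (mod 41)
R · y^e mod p:
31^2 = 961 ≡ 18
31^4 ≡ 18^2 = 324 ≡ 37
31^8 ≡ 37^2 = 1369 ≡ 16
31^16 ≡ 16^2 = 256 ≡ 10
21 = 16 + 4 + 1, so 31^21 ≡ 10·37·31 ≡ 31 (mod 41)
29·31 = 899 ≡ 38 (mod 41)
38 ≡ 38 (mod 41); signature holds.

verifies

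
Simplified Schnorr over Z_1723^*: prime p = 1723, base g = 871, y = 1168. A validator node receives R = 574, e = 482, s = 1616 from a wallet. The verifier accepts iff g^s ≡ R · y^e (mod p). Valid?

g^s mod p:
Squares mod 1723: 871^1≡871, 871^2≡521, 871^4≡930, 871^8≡1677, 871^16≡393, 871^32≡1102, 871^64≡1412, 871^128≡233, 871^256≡876, 871^512≡641, 871^1024≡807
1616 = 1024 + 512 + 64 + 16, so 871^1616 ≡ 807·641·1412·393 ≡ 1218 (mod 1723)
R · y^e mod p:
Squares mod 1723: 1168^1≡1168, 1168^2≡1331, 1168^4≡317, 1168^8≡555, 1168^16≡1331, 1168^32≡317, 1168^64≡555, 1168^128≡1331, 1168^256≡317
482 = 256 + 128 + 64 + 32 + 2, so 1168^482 ≡ 317·1331·555·317·1331 ≡ 1515 (mod 1723)
574·1515 = 869610 ≡ 1218 (mod 1723)
1218 ≡ 1218 (mod 1723); signature holds.

yes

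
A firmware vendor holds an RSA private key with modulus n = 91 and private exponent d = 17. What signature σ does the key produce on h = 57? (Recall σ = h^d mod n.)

57

h^2 ≡ 57^2 = 3249 ≡ 64
h^4 ≡ 64^2 = 4096 ≡ 1
h^8 ≡ 1^2 = 1
h^16 ≡ 1^2 = 1
17 = 16 + 1, so h^17 ≡ 1·57 ≡ 57 (mod 91)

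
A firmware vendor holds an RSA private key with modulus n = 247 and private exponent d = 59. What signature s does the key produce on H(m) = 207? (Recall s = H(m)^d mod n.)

25

(H(m))^59 mod 247 = 25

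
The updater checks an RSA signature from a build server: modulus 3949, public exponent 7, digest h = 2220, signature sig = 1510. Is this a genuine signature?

genuine

sig^7 mod 3949 = 2220
2220 = h, so the signature checks out.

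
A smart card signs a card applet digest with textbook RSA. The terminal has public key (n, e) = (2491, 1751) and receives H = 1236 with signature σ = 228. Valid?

σ^2 ≡ 228^2 = 51984 ≡ 2164
σ^4 ≡ 2164^2 = 4682896 ≡ 2307
σ^8 ≡ 2307^2 = 5322249 ≡ 1473
σ^16 ≡ 1473^2 = 2169729 ≡ 68
σ^32 ≡ 68^2 = 4624 ≡ 2133
σ^64 ≡ 2133^2 = 4549689 ≡ 1123
σ^128 ≡ 1123^2 = 1261129 ≡ 683
σ^256 ≡ 683^2 = 466489 ≡ 672
σ^512 ≡ 672^2 = 451584 ≡ 713
σ^1024 ≡ 713^2 = 508369 ≡ 205
1751 = 1024 + 512 + 128 + 64 + 16 + 4 + 2 + 1, so σ^1751 ≡ 205·713·683·1123·68·2307·2164·228 ≡ 1255 (mod 2491)
The recovered value 1255 does not match the digest 1236.

no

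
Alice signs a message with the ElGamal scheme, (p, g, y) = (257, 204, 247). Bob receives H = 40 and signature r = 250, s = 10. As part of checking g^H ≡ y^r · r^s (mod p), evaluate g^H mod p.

Squares mod 257: 204^1≡204, 204^2≡239, 204^4≡67, 204^8≡120, 204^16≡8, 204^32≡64
40 = 32 + 8, so 204^40 ≡ 64·120 ≡ 227 (mod 257)

227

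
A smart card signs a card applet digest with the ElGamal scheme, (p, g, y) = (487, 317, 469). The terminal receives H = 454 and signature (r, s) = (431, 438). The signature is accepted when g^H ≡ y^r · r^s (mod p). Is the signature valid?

invalid

Left side g^H mod p:
Squares mod 487: 317^1≡317, 317^2≡167, 317^4≡130, 317^8≡342, 317^16≡84, 317^32≡238, 317^64≡152, 317^128≡215, 317^256≡447
454 = 256 + 128 + 64 + 4 + 2, so 317^454 ≡ 447·215·152·130·167 ≡ 354 (mod 487)
Right side y^r · r^s mod p:
Squares mod 487: 469^1≡469, 469^2≡324, 469^4≡271, 469^8≡391, 469^16≡450, 469^32≡395, 469^64≡185, 469^128≡135, 469^256≡206
431 = 256 + 128 + 32 + 8 + 4 + 2 + 1, so 469^431 ≡ 206·135·395·391·271·324·469 ≡ 420 (mod 487)
Squares mod 487: 431^1≡431, 431^2≡214, 431^4≡18, 431^8≡324, 431^16≡271, 431^32≡391, 431^64≡450, 431^128≡395, 431^256≡185
438 = 256 + 128 + 32 + 16 + 4 + 2, so 431^438 ≡ 185·395·391·271·18·214 ≡ 19 (mod 487)
420·19 = 7980 ≡ 188 (mod 487)
354 ≠ 188, so verification fails.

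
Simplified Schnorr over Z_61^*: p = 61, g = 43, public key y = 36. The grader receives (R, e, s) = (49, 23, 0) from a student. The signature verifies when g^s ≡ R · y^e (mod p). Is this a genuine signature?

genuine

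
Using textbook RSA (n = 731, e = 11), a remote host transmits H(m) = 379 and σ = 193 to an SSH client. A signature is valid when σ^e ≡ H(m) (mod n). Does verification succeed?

passes

σ^2 ≡ 193^2 = 37249 ≡ 699
σ^4 ≡ 699^2 = 488601 ≡ 293
σ^8 ≡ 293^2 = 85849 ≡ 322
11 = 8 + 2 + 1, so σ^11 ≡ 322·699·193 ≡ 379 (mod 731)
379 = H(m), so the signature checks out.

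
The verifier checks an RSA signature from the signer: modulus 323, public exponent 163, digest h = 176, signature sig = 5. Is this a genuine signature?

sig^2 ≡ 5^2 = 25
sig^4 ≡ 25^2 = 625 ≡ 302
sig^8 ≡ 302^2 = 91204 ≡ 118
sig^16 ≡ 118^2 = 13924 ≡ 35
sig^32 ≡ 35^2 = 1225 ≡ 256
sig^64 ≡ 256^2 = 65536 ≡ 290
sig^128 ≡ 290^2 = 84100 ≡ 120
163 = 128 + 32 + 2 + 1, so sig^163 ≡ 120·256·25·5 ≡ 176 (mod 323)
sig^163 mod 323 = 176 matches h.

genuine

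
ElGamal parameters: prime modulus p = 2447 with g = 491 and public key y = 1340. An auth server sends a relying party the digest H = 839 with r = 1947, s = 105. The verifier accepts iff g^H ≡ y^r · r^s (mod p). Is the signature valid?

invalid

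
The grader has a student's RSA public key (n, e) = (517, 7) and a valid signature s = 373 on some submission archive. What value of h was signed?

s^2 ≡ 373^2 = 139129 ≡ 56
s^4 ≡ 56^2 = 3136 ≡ 34
7 = 4 + 2 + 1, so s^7 ≡ 34·56·373 ≡ 351 (mod 517)

351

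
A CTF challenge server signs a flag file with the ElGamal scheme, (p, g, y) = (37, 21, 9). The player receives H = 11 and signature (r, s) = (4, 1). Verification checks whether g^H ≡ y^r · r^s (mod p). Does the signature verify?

does not verify

Left side g^H mod p:
21^2 = 441 ≡ 34
21^4 ≡ 34^2 = 1156 ≡ 9
21^8 ≡ 9^2 = 81 ≡ 7
11 = 8 + 2 + 1, so 21^11 ≡ 7·34·21 ≡ 3 (mod 37)
Right side y^r · r^s mod p:
9^2 = 81 ≡ 7
9^4 ≡ 7^2 = 49 ≡ 12
4^1 mod 37 = 4
12·4 = 48 ≡ 11 (mod 37)
3 ≠ 11, so verification fails.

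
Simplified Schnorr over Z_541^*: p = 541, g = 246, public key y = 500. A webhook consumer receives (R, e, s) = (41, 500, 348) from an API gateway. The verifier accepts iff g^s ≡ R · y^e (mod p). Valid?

g^s mod p:
246^2 = 60516 ≡ 465
246^4 ≡ 465^2 = 216225 ≡ 366
246^8 ≡ 366^2 = 133956 ≡ 329
246^16 ≡ 329^2 = 108241 ≡ 41
246^32 ≡ 41^2 = 1681 ≡ 58
246^64 ≡ 58^2 = 3364 ≡ 118
246^128 ≡ 118^2 = 13924 ≡ 399
246^256 ≡ 399^2 = 159201 ≡ 147
348 = 256 + 64 + 16 + 8 + 4, so 246^348 ≡ 147·118·41·329·366 ≡ 505 (mod 541)
R · y^e mod p:
500^2 = 250000 ≡ 58
500^4 ≡ 58^2 = 3364 ≡ 118
500^8 ≡ 118^2 = 13924 ≡ 399
500^16 ≡ 399^2 = 159201 ≡ 147
500^32 ≡ 147^2 = 21609 ≡ 510
500^64 ≡ 510^2 = 260100 ≡ 420
500^128 ≡ 420^2 = 176400 ≡ 34
500^256 ≡ 34^2 = 1156 ≡ 74
500 = 256 + 128 + 64 + 32 + 16 + 4, so 500^500 ≡ 74·34·420·510·147·118 ≡ 329 (mod 541)
41·329 = 13489 ≡ 505 (mod 541)
505 ≡ 505 (mod 541); signature holds.

yes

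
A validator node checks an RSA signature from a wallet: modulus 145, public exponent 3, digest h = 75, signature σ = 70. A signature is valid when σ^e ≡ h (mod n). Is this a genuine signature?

genuine

σ^2 ≡ 70^2 = 4900 ≡ 115
3 = 2 + 1, so σ^3 ≡ 115·70 ≡ 75 (mod 145)
75 = h, so the signature checks out.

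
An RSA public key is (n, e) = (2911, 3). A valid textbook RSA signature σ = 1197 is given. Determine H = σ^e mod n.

1414

σ^2 ≡ 1197^2 = 1432809 ≡ 597
3 = 2 + 1, so σ^3 ≡ 597·1197 ≡ 1414 (mod 2911)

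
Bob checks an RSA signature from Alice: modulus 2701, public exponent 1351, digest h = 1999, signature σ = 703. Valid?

no

Squares mod 2701: σ^1≡703, σ^2≡2627, σ^4≡74, σ^8≡74, σ^16≡74, σ^32≡74, σ^64≡74, σ^128≡74, σ^256≡74, σ^512≡74, σ^1024≡74
1351 = 1024 + 256 + 64 + 4 + 2 + 1, so σ^1351 ≡ 74·74·74·74·2627·703 ≡ 1998 (mod 2701)
The recovered value 1998 does not match the digest 1999.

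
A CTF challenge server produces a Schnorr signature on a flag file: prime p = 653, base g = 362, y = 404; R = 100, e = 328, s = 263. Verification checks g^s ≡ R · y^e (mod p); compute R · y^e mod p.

518

404^2 = 163216 ≡ 619
404^4 ≡ 619^2 = 383161 ≡ 503
404^8 ≡ 503^2 = 253009 ≡ 298
404^16 ≡ 298^2 = 88804 ≡ 649
404^32 ≡ 649^2 = 421201 ≡ 16
404^64 ≡ 16^2 = 256
404^128 ≡ 256^2 = 65536 ≡ 236
404^256 ≡ 236^2 = 55696 ≡ 191
328 = 256 + 64 + 8, so 404^328 ≡ 191·256·298 ≡ 619 (mod 653)
R · y^e ≡ 100·619 = 61900 ≡ 518 (mod 653)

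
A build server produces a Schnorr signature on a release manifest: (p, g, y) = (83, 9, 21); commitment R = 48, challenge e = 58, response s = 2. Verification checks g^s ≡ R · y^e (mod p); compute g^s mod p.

Squares mod 83: 9^1≡9, 9^2≡81
9^2 ≡ 81 (mod 83)

81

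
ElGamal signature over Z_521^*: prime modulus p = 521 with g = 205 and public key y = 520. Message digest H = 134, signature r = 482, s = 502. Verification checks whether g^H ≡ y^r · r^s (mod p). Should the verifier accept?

Left side g^H mod p:
205^134 mod 521 = 52
Right side y^r · r^s mod p:
520^482 mod 521 = 1
482^502 mod 521 = 52
1·52 = 52 ≡ 52 (mod 521)
52 ≡ 52 (mod 521), so the signature is genuine.

accept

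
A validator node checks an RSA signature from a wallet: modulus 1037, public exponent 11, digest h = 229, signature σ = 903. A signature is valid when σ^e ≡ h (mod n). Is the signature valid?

σ^2 ≡ 903^2 = 815409 ≡ 327
σ^4 ≡ 327^2 = 106929 ≡ 118
σ^8 ≡ 118^2 = 13924 ≡ 443
11 = 8 + 2 + 1, so σ^11 ≡ 443·327·903 ≡ 229 (mod 1037)
Since 229 equals the digest 229, verification succeeds.

valid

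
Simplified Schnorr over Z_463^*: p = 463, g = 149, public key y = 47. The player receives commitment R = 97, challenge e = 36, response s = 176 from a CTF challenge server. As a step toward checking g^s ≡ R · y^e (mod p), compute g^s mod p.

230

149^2 = 22201 ≡ 440
149^4 ≡ 440^2 = 193600 ≡ 66
149^8 ≡ 66^2 = 4356 ≡ 189
149^16 ≡ 189^2 = 35721 ≡ 70
149^32 ≡ 70^2 = 4900 ≡ 270
149^64 ≡ 270^2 = 72900 ≡ 209
149^128 ≡ 209^2 = 43681 ≡ 159
176 = 128 + 32 + 16, so 149^176 ≡ 159·270·70 ≡ 230 (mod 463)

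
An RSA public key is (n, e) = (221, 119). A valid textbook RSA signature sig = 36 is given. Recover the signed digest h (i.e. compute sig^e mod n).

sig^2 ≡ 36^2 = 1296 ≡ 191
sig^4 ≡ 191^2 = 36481 ≡ 16
sig^8 ≡ 16^2 = 256 ≡ 35
sig^16 ≡ 35^2 = 1225 ≡ 120
sig^32 ≡ 120^2 = 14400 ≡ 35
sig^64 ≡ 35^2 = 1225 ≡ 120
119 = 64 + 32 + 16 + 4 + 2 + 1, so sig^119 ≡ 120·35·120·16·191·36 ≡ 43 (mod 221)

43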